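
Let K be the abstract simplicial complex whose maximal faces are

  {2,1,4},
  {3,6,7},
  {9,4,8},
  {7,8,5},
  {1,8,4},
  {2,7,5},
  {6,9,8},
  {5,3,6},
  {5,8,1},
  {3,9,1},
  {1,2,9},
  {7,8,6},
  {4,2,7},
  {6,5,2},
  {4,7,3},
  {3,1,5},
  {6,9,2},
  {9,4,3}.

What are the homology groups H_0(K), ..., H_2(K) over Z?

H_0 = Z,  H_1 = Z ⊕ Z/2,  H_2 = 0.

K has 9 vertices, 27 edges, 18 triangles.
rank ∂_0 = 0, rank ∂_1 = 8 ⇒ b_0 = 9 − 0 − 8 = 1; all invariant factors of ∂_1 are 1 so no torsion. So H_0 = Z.
rank ∂_1 = 8, rank ∂_2 = 18 ⇒ b_1 = 27 − 8 − 18 = 1; ∂_2 has invariant factor(s) [2] giving torsion. So H_1 = Z ⊕ Z/2.
rank ∂_2 = 18, rank ∂_3 = 0 ⇒ b_2 = 18 − 18 − 0 = 0. So H_2 = 0.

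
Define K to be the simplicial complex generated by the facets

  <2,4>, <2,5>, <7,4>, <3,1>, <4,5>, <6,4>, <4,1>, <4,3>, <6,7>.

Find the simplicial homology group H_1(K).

Order the vertices as 1 < 2 < 3 < 4 < 5 < 6 < 7. Listing each simplex with vertices in this order, K has dimension 1 with simplices:

  0-simplices (7): [1], [2], [3], [4], [5], [6], [7]
  1-simplices (9): [1,3], [1,4], [2,4], [2,5], [3,4], [4,5], [4,6], [4,7], [6,7]

Hence C_0 ≅ Z^7, C_1 ≅ Z^9.

∂_1: C_1 → C_0 maps an edge to its endpoints' difference, ∂[p,q] = q − p. For instance
  ∂[3,4] = [4] − [3].
The 7×9 boundary matrix has rank 6 and Smith normal form diag(1,1,1,1,1,1).

From H_k ≅ ker(∂_k) / im(∂_{k+1}) we obtain:

  H_1: rank ker ∂_1 − rank ∂_2 = (9 − 6) − 0 = 3, and there is no ∂_2, so H_1 = Z^3.

(K is a triangulation of a wedge of 3 circles.)

H_1 = Z^3.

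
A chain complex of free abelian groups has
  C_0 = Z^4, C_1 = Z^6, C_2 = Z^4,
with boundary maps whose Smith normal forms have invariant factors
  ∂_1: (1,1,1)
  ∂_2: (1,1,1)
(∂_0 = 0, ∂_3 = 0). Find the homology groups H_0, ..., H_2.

H_0: b_0 = 4 − 0 − 3 = 1; torsion from ∂_1 factors > 1: none. So H_0 = Z.
H_1: b_1 = 6 − 3 − 3 = 0; torsion from ∂_2 factors > 1: none. So H_1 = 0.
H_2: b_2 = 4 − 3 − 0 = 1; torsion from ∂_3 factors > 1: none. So H_2 = Z.

H_0 = Z,  H_1 = 0,  H_2 = Z.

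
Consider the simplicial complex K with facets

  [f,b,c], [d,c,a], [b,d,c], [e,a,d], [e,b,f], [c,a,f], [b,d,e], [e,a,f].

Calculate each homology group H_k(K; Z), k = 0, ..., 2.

We work with the vertex ordering a < b < c < d < e < f. The simplices of K, each written with vertices in increasing order, are:

  0-simplices (6): a, b, c, d, e, f
  1-simplices (12): ac, ad, ae, af, bc, bd, be, bf, cd, cf, de, ef
  2-simplices (8): acd, acf, ade, aef, bcd, bcf, bde, bef

Hence C_0 ≅ Z^6, C_1 ≅ Z^12, C_2 ≅ Z^8.

Boundary ∂_1: C_1 → C_0 is given by ∂[p,q] = [q] − [p].
The resulting 6×12 matrix has rank 5, and its Smith normal form has invariant factors (1,1,1,1,1).

Boundary ∂_2: C_2 → C_1 sends each 2-simplex [p,q,r] to [q,r] − [p,r] + [p,q]. For instance
  ∂acd = cd − ad + ac,
  ∂bde = de − be + bd.
This gives a 12×8 integer matrix of rank 7; reducing to Smith normal form yields diagonal entries (1,1,1,1,1,1,1).

Computing H_k = (kernel of ∂_k) / (image of ∂_{k+1}):

  H_0: rank C_0 − rank ∂_1 = 6 − 5 = 1, and the invariant factors of ∂_1 are all 1, so H_0 ≅ Z.
  H_1: rank ker ∂_1 − rank ∂_2 = (12 − 5) − 7 = 0, and the invariant factors of ∂_2 are all 1, so H_1 ≅ 0.
  H_2: rank ker ∂_2 − rank ∂_3 = (8 − 7) − 0 = 1, and there is no ∂_3, so H_2 ≅ Z.

As a check, the Euler characteristic is 6 − 12 + 8 = 2, which agrees with 1 − 0 + 1 = 2.

H_0 ≅ Z,  H_1 = 0,  H_2 ≅ Z.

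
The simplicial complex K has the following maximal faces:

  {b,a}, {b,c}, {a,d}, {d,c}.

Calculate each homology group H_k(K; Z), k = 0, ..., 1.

H_0 ≅ Z,  H_1 ≅ Z.

Order the vertices as a < b < c < d. Listing each simplex with vertices in this order, K has dimension 1 with simplices:

  0-simplices (4): a, b, c, d
  1-simplices (4): ab, ad, bc, cd

so the chain groups are C_0 ≅ Z^4, C_1 ≅ Z^4.

Boundary ∂_1: C_1 → C_0 sends each edge [p,q] (with p < q) to q − p.
As a 4×4 matrix over Z this has rank 3, with invariant factors (1,1,1).

From H_k ≅ ker(∂_k) / im(∂_{k+1}) we obtain:

  H_0: rank C_0 − rank ∂_1 = 4 − 3 = 1, and the invariant factors of ∂_1 are all 1, so H_0 ≅ Z.
  H_1: rank ker ∂_1 − rank ∂_2 = (4 − 3) − 0 = 1, and there is no ∂_2, so H_1 ≅ Z.

(K is a triangulation of the circle S^1.)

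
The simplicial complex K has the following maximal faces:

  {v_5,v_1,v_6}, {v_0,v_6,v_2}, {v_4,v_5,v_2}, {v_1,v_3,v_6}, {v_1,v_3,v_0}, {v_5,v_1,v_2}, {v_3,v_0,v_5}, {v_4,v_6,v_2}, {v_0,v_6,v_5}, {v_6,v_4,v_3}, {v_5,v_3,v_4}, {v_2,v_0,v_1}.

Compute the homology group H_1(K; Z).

Order the vertices as v_0 < v_1 < v_2 < v_3 < v_4 < v_5 < v_6. Listing each simplex with vertices in this order, K has dimension 2 with simplices:

  0-simplices (7): [v_0], [v_1], [v_2], [v_3], [v_4], [v_5], [v_6]
  1-simplices (18): (18 of them)
  2-simplices (12): (12 of them)

giving chain groups C_0 ≅ Z^7, C_1 ≅ Z^18, C_2 ≅ Z^12.

∂_1: C_1 → C_0 is given by ∂[p,q] = [q] − [p].
This gives a 7×18 integer matrix of rank 6; reducing to Smith normal form yields diagonal entries (1,1,1,1,1,1).

The boundary map ∂_2: C_2 → C_1 sends each 2-simplex [p,q,r] to [q,r] − [p,r] + [p,q]. For instance
  ∂[v_3,v_4,v_5] = [v_4,v_5] − [v_3,v_5] + [v_3,v_4],
  ∂[v_3,v_4,v_6] = [v_4,v_6] − [v_3,v_6] + [v_3,v_4].
The resulting 18×12 matrix has rank 12, and its Smith normal form has invariant factors (1,1,1,1,1,1,1,1,1,1,1,2).

Now H_k = ker ∂_k / im ∂_{k+1}, so:

  H_1: rank ker ∂_1 − rank ∂_2 = (18 − 6) − 12 = 0, and ∂_2 has invariant factor 2 > 1, so H_1 ≅ Z/2.

H_1 ≅ Z/2.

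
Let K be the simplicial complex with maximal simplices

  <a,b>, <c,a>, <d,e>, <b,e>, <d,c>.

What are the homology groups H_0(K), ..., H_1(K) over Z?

We work with the vertex ordering a < b < c < d < e. The simplices of K, each written with vertices in increasing order, are:

  0-simplices (5): a, b, c, d, e
  1-simplices (5): ab, ac, be, cd, de

so the chain groups are C_0 ≅ Z^5, C_1 ≅ Z^5.

Boundary ∂_1: C_1 → C_0 maps an edge to its endpoints' difference, ∂[p,q] = q − p. For instance
  ∂be = e − b.
The 5×5 boundary matrix has rank 4 and Smith normal form diag(1,1,1,1).

Now H_k = ker ∂_k / im ∂_{k+1}, so:

  H_0: rank C_0 − rank ∂_1 = 5 − 4 = 1, and the invariant factors of ∂_1 are all 1, so H_0 ≅ Z.
  H_1: rank ker ∂_1 − rank ∂_2 = (5 − 4) − 0 = 1, and there is no ∂_2, so H_1 ≅ Z.

As a check, the Euler characteristic is 5 − 5 = 0, which agrees with 1 − 1 = 0.

H_0 = Z,  H_1 = Z.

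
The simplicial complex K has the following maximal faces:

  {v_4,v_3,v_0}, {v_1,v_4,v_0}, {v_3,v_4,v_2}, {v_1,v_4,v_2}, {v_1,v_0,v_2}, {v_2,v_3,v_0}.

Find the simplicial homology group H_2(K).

K has 5 vertices, 9 edges, 6 triangles.
rank ∂_2 = 5, rank ∂_3 = 0 ⇒ b_2 = 6 − 5 − 0 = 1. So H_2 ≅ Z.

H_2 ≅ Z.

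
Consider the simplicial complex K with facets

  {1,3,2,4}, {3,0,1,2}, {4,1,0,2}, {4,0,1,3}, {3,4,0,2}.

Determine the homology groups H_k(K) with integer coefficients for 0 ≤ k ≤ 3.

H_0 = Z,  H_1 = 0,  H_2 = 0,  H_3 = Z.

K has 5 vertices, 10 edges, 10 triangles, 5 3-simplices.
rank ∂_0 = 0, rank ∂_1 = 4 ⇒ b_0 = 5 − 0 − 4 = 1; all invariant factors of ∂_1 are 1 so no torsion. So H_0 = Z.
rank ∂_1 = 4, rank ∂_2 = 6 ⇒ b_1 = 10 − 4 − 6 = 0; all invariant factors of ∂_2 are 1 so no torsion. So H_1 = 0.
rank ∂_2 = 6, rank ∂_3 = 4 ⇒ b_2 = 10 − 6 − 4 = 0; all invariant factors of ∂_3 are 1 so no torsion. So H_2 = 0.
rank ∂_3 = 4, rank ∂_4 = 0 ⇒ b_3 = 5 − 4 − 0 = 1. So H_3 = Z.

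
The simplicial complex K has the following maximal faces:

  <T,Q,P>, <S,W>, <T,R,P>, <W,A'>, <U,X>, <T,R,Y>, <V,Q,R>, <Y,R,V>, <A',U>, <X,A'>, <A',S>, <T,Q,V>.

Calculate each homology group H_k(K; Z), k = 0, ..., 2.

H_0 ≅ Z^2,  H_1 ≅ Z^3,  H_2 = 0.

Take the total order P < Q < R < S < T < U < V < W < X < Y < A' on the vertex set. Then K (dimension 2) consists of the simplices:

  0-simplices (11): [P], [Q], [R], [S], [T], [U], [V], [W], [X], [Y], [A']
  1-simplices (18): [P,Q], [P,R], [P,T], [Q,R], [Q,T], [Q,V], [R,T], [R,V], [R,Y], [S,W], [S,A'], [T,V], [T,Y], [U,X], [U,A'], [V,Y], [W,A'], [X,A']
  2-simplices (6): [P,Q,T], [P,R,T], [Q,R,V], [Q,T,V], [R,T,Y], [R,V,Y]

so the chain groups are C_0 ≅ Z^11, C_1 ≅ Z^18, C_2 ≅ Z^6.

Boundary ∂_1: C_1 → C_0 sends each edge [p,q] (with p < q) to q − p. For instance
  ∂[U,A'] = [A'] − [U].
This gives a 11×18 integer matrix of rank 9; reducing to Smith normal form yields diagonal entries (1,1,1,1,1,1,1,1,1).

∂_2: C_2 → C_1 sends each 2-simplex [p,q,r] to [q,r] − [p,r] + [p,q]. For instance
  ∂[Q,R,V] = [R,V] − [Q,V] + [Q,R],
  ∂[R,T,Y] = [T,Y] − [R,Y] + [R,T].
This gives a 18×6 integer matrix of rank 6; reducing to Smith normal form yields diagonal entries (1,1,1,1,1,1).

From H_k ≅ ker(∂_k) / im(∂_{k+1}) we obtain:

  H_0: rank C_0 − rank ∂_1 = 11 − 9 = 2, and the invariant factors of ∂_1 are all 1, so H_0 = Z^2.
  H_1: rank ker ∂_1 − rank ∂_2 = (18 − 9) − 6 = 3, and the invariant factors of ∂_2 are all 1, so H_1 = Z^3.
  H_2: rank ker ∂_2 − rank ∂_3 = (6 − 6) − 0 = 0, and there is no ∂_3, so H_2 = 0.

As a check, the Euler characteristic is 11 − 18 + 6 = -1, which agrees with 2 − 3 + 0 = -1.
(K is a triangulation of the disjoint union of the cylinder S^1 x I and a wedge of 2 circles.)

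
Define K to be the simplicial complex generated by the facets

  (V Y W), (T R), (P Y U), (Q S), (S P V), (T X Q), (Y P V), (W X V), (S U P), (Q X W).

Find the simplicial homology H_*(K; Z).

H_0 = Z,  H_1 = Z,  H_2 = 0.

We work with the vertex ordering P < Q < R < S < T < U < V < W < X < Y. The simplices of K, each written with vertices in increasing order, are:

  0-simplices (10): P, Q, R, S, T, U, V, W, X, Y
  1-simplices (18): PS, PU, PV, PY, QS, QT, QW, QX, RT, SU, SV, TX, UY, VW, VX, VY, WX, WY
  2-simplices (8): PSU, PSV, PUY, PVY, QTX, QWX, VWX, VWY

Hence C_0 ≅ Z^10, C_1 ≅ Z^18, C_2 ≅ Z^8.

The boundary map ∂_1: C_1 → C_0 is given by ∂[p,q] = [q] − [p]. For instance
  ∂RT = T − R.
The 10×18 boundary matrix has rank 9 and Smith normal form diag(1,1,1,1,1,1,1,1,1).

Boundary ∂_2: C_2 → C_1 acts by ∂[p,q,r] = [q,r] − [p,r] + [p,q]. For instance
  ∂VWX = WX − VX + VW,
  ∂PUY = UY − PY + PU.
The 18×8 boundary matrix has rank 8 and Smith normal form diag(1,1,1,1,1,1,1,1).

From H_k ≅ ker(∂_k) / im(∂_{k+1}) we obtain:

  H_0: rank C_0 − rank ∂_1 = 10 − 9 = 1, and the invariant factors of ∂_1 are all 1, so H_0 = Z.
  H_1: rank ker ∂_1 − rank ∂_2 = (18 − 9) − 8 = 1, and the invariant factors of ∂_2 are all 1, so H_1 = Z.
  H_2: rank ker ∂_2 − rank ∂_3 = (8 − 8) − 0 = 0, and there is no ∂_3, so H_2 = 0.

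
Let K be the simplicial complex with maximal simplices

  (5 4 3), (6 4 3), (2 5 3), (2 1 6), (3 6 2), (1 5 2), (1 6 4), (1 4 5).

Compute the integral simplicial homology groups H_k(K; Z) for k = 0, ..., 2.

Order the vertices as 1 < 2 < 3 < 4 < 5 < 6. Listing each simplex with vertices in this order, K has dimension 2 with simplices:

  0-simplices (6): [1], [2], [3], [4], [5], [6]
  1-simplices (12): [1,2], [1,4], [1,5], [1,6], [2,3], [2,5], [2,6], [3,4], [3,5], [3,6], [4,5], [4,6]
  2-simplices (8): [1,2,5], [1,2,6], [1,4,5], [1,4,6], [2,3,5], [2,3,6], [3,4,5], [3,4,6]

giving chain groups C_0 ≅ Z^6, C_1 ≅ Z^12, C_2 ≅ Z^8.

Boundary ∂_1: C_1 → C_0 sends each edge [p,q] (with p < q) to q − p. For instance
  ∂[1,5] = [5] − [1].
The 6×12 boundary matrix has rank 5 and Smith normal form diag(1,1,1,1,1).

Boundary ∂_2: C_2 → C_1 sends each 2-simplex [p,q,r] to [q,r] − [p,r] + [p,q]. For instance
  ∂[1,2,6] = [2,6] − [1,6] + [1,2],
  ∂[3,4,5] = [4,5] − [3,5] + [3,4].
The resulting 12×8 matrix has rank 7, and its Smith normal form has invariant factors (1,1,1,1,1,1,1).

Reading off H_k = ker ∂_k / im ∂_{k+1}:

  H_0: rank C_0 − rank ∂_1 = 6 − 5 = 1, and the invariant factors of ∂_1 are all 1, so H_0 = Z.
  H_1: rank ker ∂_1 − rank ∂_2 = (12 − 5) − 7 = 0, and the invariant factors of ∂_2 are all 1, so H_1 = 0.
  H_2: rank ker ∂_2 − rank ∂_3 = (8 − 7) − 0 = 1, and there is no ∂_3, so H_2 = Z.

As a check, the Euler characteristic is 6 − 12 + 8 = 2, which agrees with 1 − 0 + 1 = 2.

H_0 ≅ Z,  H_1 = 0,  H_2 ≅ Z.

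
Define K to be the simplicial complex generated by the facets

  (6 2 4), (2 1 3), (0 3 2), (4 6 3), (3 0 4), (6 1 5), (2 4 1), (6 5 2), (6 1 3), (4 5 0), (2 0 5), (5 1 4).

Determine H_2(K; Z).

Order the vertices as 0 < 1 < 2 < 3 < 4 < 5 < 6. Listing each simplex with vertices in this order, K has dimension 2 with simplices:

  0-simplices (7): [0], [1], [2], [3], [4], [5], [6]
  1-simplices (18): [0,2], [0,3], [0,4], [0,5], [1,2], [1,3], [1,4], [1,5], [1,6], [2,3], [2,4], [2,5], [2,6], [3,4], [3,6], [4,5], [4,6], [5,6]
  2-simplices (12): [0,2,3], [0,2,5], [0,3,4], [0,4,5], [1,2,3], [1,2,4], [1,3,6], [1,4,5], [1,5,6], [2,4,6], [2,5,6], [3,4,6]

giving chain groups C_0 ≅ Z^7, C_1 ≅ Z^18, C_2 ≅ Z^12.

Boundary ∂_1: C_1 → C_0 is given by ∂[p,q] = [q] − [p].
The 7×18 boundary matrix has rank 6 and Smith normal form diag(1,1,1,1,1,1).

∂_2: C_2 → C_1 maps a triangle to the signed sum of its edges. For instance
  ∂[1,3,6] = [3,6] − [1,6] + [1,3],
  ∂[0,2,5] = [2,5] − [0,5] + [0,2].
This gives a 18×12 integer matrix of rank 12; reducing to Smith normal form yields diagonal entries (1,1,1,1,1,1,1,1,1,1,1,2).

Reading off H_k = ker ∂_k / im ∂_{k+1}:

  H_2: rank ker ∂_2 − rank ∂_3 = (12 − 12) − 0 = 0, and there is no ∂_3, so H_2 = 0.

(K is a triangulation of the real projective plane RP^2.)

H_2 ≅ 0.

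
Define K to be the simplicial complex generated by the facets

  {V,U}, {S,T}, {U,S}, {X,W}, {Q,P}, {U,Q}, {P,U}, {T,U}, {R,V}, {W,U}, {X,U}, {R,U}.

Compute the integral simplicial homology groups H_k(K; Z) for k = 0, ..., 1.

H_0 ≅ Z,  H_1 ≅ Z^4.

Fix the vertex order P < Q < R < S < T < U < V < W < X and write every simplex with vertices in increasing order. Then dim K = 1 and the simplices of K are:

  0-simplices (9): P, Q, R, S, T, U, V, W, X
  1-simplices (12): PQ, PU, QU, RU, RV, ST, SU, TU, UV, UW, UX, WX

giving chain groups C_0 ≅ Z^9, C_1 ≅ Z^12.

The boundary map ∂_1: C_1 → C_0 sends each edge [p,q] (with p < q) to q − p. For instance
  ∂RV = V − R.
The resulting 9×12 matrix has rank 8, and its Smith normal form has invariant factors (1,1,1,1,1,1,1,1).

Now H_k = ker ∂_k / im ∂_{k+1}, so:

  H_0: rank C_0 − rank ∂_1 = 9 − 8 = 1, and the invariant factors of ∂_1 are all 1, so H_0 ≅ Z.
  H_1: rank ker ∂_1 − rank ∂_2 = (12 − 8) − 0 = 4, and there is no ∂_2, so H_1 ≅ Z^4.

(K is a triangulation of a wedge of 4 circles.)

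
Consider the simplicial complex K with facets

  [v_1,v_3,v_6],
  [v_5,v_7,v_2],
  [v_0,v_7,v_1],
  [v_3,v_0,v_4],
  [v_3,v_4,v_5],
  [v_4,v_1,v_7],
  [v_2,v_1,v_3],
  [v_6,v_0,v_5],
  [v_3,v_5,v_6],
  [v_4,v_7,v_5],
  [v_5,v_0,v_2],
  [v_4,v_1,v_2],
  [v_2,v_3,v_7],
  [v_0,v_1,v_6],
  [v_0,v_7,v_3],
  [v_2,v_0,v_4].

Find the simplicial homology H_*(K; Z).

K has 8 vertices, 24 edges, 16 triangles.
rank ∂_0 = 0, rank ∂_1 = 7 ⇒ b_0 = 8 − 0 − 7 = 1; all invariant factors of ∂_1 are 1 so no torsion. So H_0 ≅ Z.
rank ∂_1 = 7, rank ∂_2 = 15 ⇒ b_1 = 24 − 7 − 15 = 2; all invariant factors of ∂_2 are 1 so no torsion. So H_1 ≅ Z^2.
rank ∂_2 = 15, rank ∂_3 = 0 ⇒ b_2 = 16 − 15 − 0 = 1. So H_2 ≅ Z.

H_0 = Z,  H_1 = Z^2,  H_2 = Z.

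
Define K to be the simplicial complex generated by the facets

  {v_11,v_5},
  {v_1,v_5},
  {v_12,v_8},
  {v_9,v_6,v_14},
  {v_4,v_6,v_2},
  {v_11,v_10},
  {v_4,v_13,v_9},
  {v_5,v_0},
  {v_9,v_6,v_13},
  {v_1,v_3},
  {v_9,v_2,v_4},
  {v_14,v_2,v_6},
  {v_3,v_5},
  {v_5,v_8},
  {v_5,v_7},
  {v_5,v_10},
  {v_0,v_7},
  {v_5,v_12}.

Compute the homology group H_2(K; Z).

Fix the vertex order v_0 < v_1 < v_2 < v_3 < v_4 < v_5 < v_6 < v_7 < v_8 < v_9 < v_10 < v_11 < v_12 < v_13 < v_14 and write every simplex with vertices in increasing order. Then dim K = 2 and the simplices of K are:

  0-simplices (15): [v_0], [v_1], [v_2], [v_3], [v_4], [v_5], [v_6], [v_7], [v_8], [v_9], [v_10], [v_11], [v_12], [v_13], [v_14]
  1-simplices (24): (24 of them)
  2-simplices (6): [v_2,v_4,v_6], [v_2,v_4,v_9], [v_2,v_6,v_14], [v_4,v_9,v_13], [v_6,v_9,v_13], [v_6,v_9,v_14]

Hence C_0 ≅ Z^15, C_1 ≅ Z^24, C_2 ≅ Z^6.

∂_1: C_1 → C_0 maps an edge to its endpoints' difference, ∂[p,q] = q − p.
This gives a 15×24 integer matrix of rank 13; reducing to Smith normal form yields diagonal entries (1,1,1,1,1,1,1,1,1,1,1,1,1).

The boundary map ∂_2: C_2 → C_1 acts by ∂[p,q,r] = [q,r] − [p,r] + [p,q]. For instance
  ∂[v_2,v_4,v_9] = [v_4,v_9] − [v_2,v_9] + [v_2,v_4],
  ∂[v_2,v_6,v_14] = [v_6,v_14] − [v_2,v_14] + [v_2,v_6].
The resulting 24×6 matrix has rank 6, and its Smith normal form has invariant factors (1,1,1,1,1,1).

Now H_k = ker ∂_k / im ∂_{k+1}, so:

  H_2: rank ker ∂_2 − rank ∂_3 = (6 − 6) − 0 = 0, and there is no ∂_3, so H_2 = 0.

(K is a triangulation of the disjoint union of the cylinder S^1 x I and a wedge of 4 circles.)

H_2 = 0.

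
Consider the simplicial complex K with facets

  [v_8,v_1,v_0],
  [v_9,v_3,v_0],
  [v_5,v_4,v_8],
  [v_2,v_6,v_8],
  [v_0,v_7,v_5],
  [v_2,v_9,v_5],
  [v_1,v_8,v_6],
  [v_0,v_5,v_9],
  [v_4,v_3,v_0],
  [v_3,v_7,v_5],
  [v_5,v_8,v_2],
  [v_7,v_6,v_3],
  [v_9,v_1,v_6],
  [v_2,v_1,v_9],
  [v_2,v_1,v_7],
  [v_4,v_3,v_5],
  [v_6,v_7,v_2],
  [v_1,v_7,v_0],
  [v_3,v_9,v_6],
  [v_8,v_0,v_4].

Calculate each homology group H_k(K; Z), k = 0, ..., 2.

Fix the vertex order v_0 < v_1 < v_2 < v_3 < v_4 < v_5 < v_6 < v_7 < v_8 < v_9 and write every simplex with vertices in increasing order. Then dim K = 2 and the simplices of K are:

  0-simplices (10): [v_0], [v_1], [v_2], [v_3], [v_4], [v_5], [v_6], [v_7], [v_8], [v_9]
  1-simplices (30): (30 of them)
  2-simplices (20): (20 of them)

giving chain groups C_0 ≅ Z^10, C_1 ≅ Z^30, C_2 ≅ Z^20.

Boundary ∂_1: C_1 → C_0 maps an edge to its endpoints' difference, ∂[p,q] = q − p.
As a 10×30 matrix over Z this has rank 9, with invariant factors (1,1,1,1,1,1,1,1,1).

∂_2: C_2 → C_1 sends each 2-simplex [p,q,r] to [q,r] − [p,r] + [p,q]. For instance
  ∂[v_3,v_6,v_7] = [v_6,v_7] − [v_3,v_7] + [v_3,v_6],
  ∂[v_3,v_4,v_5] = [v_4,v_5] − [v_3,v_5] + [v_3,v_4].
The resulting 30×20 matrix has rank 20, and its Smith normal form has invariant factors (1,1,1,1,1,1,1,1,1,1,1,1,1,1,1,1,1,1,1,2).

From H_k ≅ ker(∂_k) / im(∂_{k+1}) we obtain:

  H_0: rank C_0 − rank ∂_1 = 10 − 9 = 1, and the invariant factors of ∂_1 are all 1, so H_0 = Z.
  H_1: rank ker ∂_1 − rank ∂_2 = (30 − 9) − 20 = 1, and ∂_2 has invariant factor 2 > 1, so H_1 = Z ⊕ Z/2.
  H_2: rank ker ∂_2 − rank ∂_3 = (20 − 20) − 0 = 0, and there is no ∂_3, so H_2 = 0.

As a check, the Euler characteristic is 10 − 30 + 20 = 0, which agrees with 1 − 1 + 0 = 0.

H_0 = Z,  H_1 = Z ⊕ Z/2,  H_2 = 0.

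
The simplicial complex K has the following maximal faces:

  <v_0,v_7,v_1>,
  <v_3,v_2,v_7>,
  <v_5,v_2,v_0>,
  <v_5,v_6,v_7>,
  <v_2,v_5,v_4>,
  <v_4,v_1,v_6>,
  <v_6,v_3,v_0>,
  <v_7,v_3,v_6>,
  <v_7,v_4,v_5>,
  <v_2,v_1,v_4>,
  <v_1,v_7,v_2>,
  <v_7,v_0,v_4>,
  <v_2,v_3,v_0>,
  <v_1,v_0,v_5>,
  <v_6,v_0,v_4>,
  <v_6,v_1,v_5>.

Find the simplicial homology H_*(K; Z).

H_0 = Z,  H_1 = Z^2,  H_2 = Z.

K has 8 vertices, 24 edges, 16 triangles.
rank ∂_0 = 0, rank ∂_1 = 7 ⇒ b_0 = 8 − 0 − 7 = 1; all invariant factors of ∂_1 are 1 so no torsion. So H_0 ≅ Z.
rank ∂_1 = 7, rank ∂_2 = 15 ⇒ b_1 = 24 − 7 − 15 = 2; all invariant factors of ∂_2 are 1 so no torsion. So H_1 ≅ Z^2.
rank ∂_2 = 15, rank ∂_3 = 0 ⇒ b_2 = 16 − 15 − 0 = 1. So H_2 ≅ Z.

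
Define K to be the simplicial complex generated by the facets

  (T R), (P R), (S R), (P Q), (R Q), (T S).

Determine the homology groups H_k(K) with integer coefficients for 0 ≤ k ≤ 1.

H_0 = Z,  H_1 = Z^2.

Order the vertices as P < Q < R < S < T. Listing each simplex with vertices in this order, K has dimension 1 with simplices:

  0-simplices (5): P, Q, R, S, T
  1-simplices (6): PQ, PR, QR, RS, RT, ST

Hence C_0 ≅ Z^5, C_1 ≅ Z^6.

∂_1: C_1 → C_0 sends each edge [p,q] (with p < q) to q − p. For instance
  ∂PR = R − P.
The resulting 5×6 matrix has rank 4, and its Smith normal form has invariant factors (1,1,1,1).

From H_k ≅ ker(∂_k) / im(∂_{k+1}) we obtain:

  H_0: rank C_0 − rank ∂_1 = 5 − 4 = 1, and the invariant factors of ∂_1 are all 1, so H_0 ≅ Z.
  H_1: rank ker ∂_1 − rank ∂_2 = (6 − 4) − 0 = 2, and there is no ∂_2, so H_1 ≅ Z^2.

(K is a triangulation of a wedge of 2 circles.)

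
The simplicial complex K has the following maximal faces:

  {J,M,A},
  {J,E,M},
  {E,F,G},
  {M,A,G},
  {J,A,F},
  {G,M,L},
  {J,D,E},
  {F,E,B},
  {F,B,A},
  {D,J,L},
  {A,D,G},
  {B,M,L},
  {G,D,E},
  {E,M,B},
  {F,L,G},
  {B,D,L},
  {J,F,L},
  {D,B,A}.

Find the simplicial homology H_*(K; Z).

H_0 = Z,  H_1 = Z^2,  H_2 = Z.

K has 9 vertices, 27 edges, 18 triangles.
rank ∂_0 = 0, rank ∂_1 = 8 ⇒ b_0 = 9 − 0 − 8 = 1; all invariant factors of ∂_1 are 1 so no torsion. So H_0 ≅ Z.
rank ∂_1 = 8, rank ∂_2 = 17 ⇒ b_1 = 27 − 8 − 17 = 2; all invariant factors of ∂_2 are 1 so no torsion. So H_1 ≅ Z^2.
rank ∂_2 = 17, rank ∂_3 = 0 ⇒ b_2 = 18 − 17 − 0 = 1. So H_2 ≅ Z.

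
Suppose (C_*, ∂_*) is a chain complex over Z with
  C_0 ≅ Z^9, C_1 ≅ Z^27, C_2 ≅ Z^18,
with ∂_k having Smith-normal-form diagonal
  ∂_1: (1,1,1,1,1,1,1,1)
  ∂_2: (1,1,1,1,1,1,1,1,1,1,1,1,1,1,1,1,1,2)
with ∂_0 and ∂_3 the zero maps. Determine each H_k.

H_0: b_0 = 9 − 0 − 8 = 1; torsion from ∂_1 factors > 1: none. So H_0 = Z.
H_1: b_1 = 27 − 8 − 18 = 1; torsion from ∂_2 factors > 1: [2]. So H_1 = Z ⊕ Z/2Z.
H_2: b_2 = 18 − 18 − 0 = 0; torsion from ∂_3 factors > 1: none. So H_2 = 0.

H_0 = Z,  H_1 = Z ⊕ Z/2Z,  H_2 = 0.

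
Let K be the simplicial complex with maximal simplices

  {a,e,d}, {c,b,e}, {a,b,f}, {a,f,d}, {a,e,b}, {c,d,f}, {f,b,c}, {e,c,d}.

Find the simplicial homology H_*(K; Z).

Order the vertices as a < b < c < d < e < f. Listing each simplex with vertices in this order, K has dimension 2 with simplices:

  0-simplices (6): a, b, c, d, e, f
  1-simplices (12): ab, ad, ae, af, bc, be, bf, cd, ce, cf, de, df
  2-simplices (8): abe, abf, ade, adf, bce, bcf, cde, cdf

giving chain groups C_0 ≅ Z^6, C_1 ≅ Z^12, C_2 ≅ Z^8.

The boundary map ∂_1: C_1 → C_0 sends each edge [p,q] (with p < q) to q − p.
The 6×12 boundary matrix has rank 5 and Smith normal form diag(1,1,1,1,1).

The boundary map ∂_2: C_2 → C_1 maps a triangle to the signed sum of its edges. For instance
  ∂cde = de − ce + cd,
  ∂adf = df − af + ad.
The 12×8 boundary matrix has rank 7 and Smith normal form diag(1,1,1,1,1,1,1).

Reading off H_k = ker ∂_k / im ∂_{k+1}:

  H_0: rank C_0 − rank ∂_1 = 6 − 5 = 1, and the invariant factors of ∂_1 are all 1, so H_0 ≅ Z.
  H_1: rank ker ∂_1 − rank ∂_2 = (12 − 5) − 7 = 0, and the invariant factors of ∂_2 are all 1, so H_1 ≅ 0.
  H_2: rank ker ∂_2 − rank ∂_3 = (8 − 7) − 0 = 1, and there is no ∂_3, so H_2 ≅ Z.

H_0 = Z,  H_1 = 0,  H_2 = Z.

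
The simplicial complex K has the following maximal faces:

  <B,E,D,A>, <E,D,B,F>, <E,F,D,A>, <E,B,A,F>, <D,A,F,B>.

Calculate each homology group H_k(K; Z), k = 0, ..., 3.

Take the total order A < B < D < E < F on the vertex set. Then K (dimension 3) consists of the simplices:

  0-simplices (5): A, B, D, E, F
  1-simplices (10): AB, AD, AE, AF, BD, BE, BF, DE, DF, EF
  2-simplices (10): ABD, ABE, ABF, ADE, ADF, AEF, BDE, BDF, BEF, DEF
  3-simplices (5): ABDE, ABDF, ABEF, ADEF, BDEF

giving chain groups C_0 ≅ Z^5, C_1 ≅ Z^10, C_2 ≅ Z^10, C_3 ≅ Z^5.

The boundary map ∂_1: C_1 → C_0 is given by ∂[p,q] = [q] − [p].
The 5×10 boundary matrix has rank 4 and Smith normal form diag(1,1,1,1).

The boundary map ∂_2: C_2 → C_1 sends each 2-simplex [p,q,r] to [q,r] − [p,r] + [p,q]. For instance
  ∂ABD = BD − AD + AB,
  ∂ABE = BE − AE + AB.
The 10×10 boundary matrix has rank 6 and Smith normal form diag(1,1,1,1,1,1).

Boundary ∂_3: C_3 → C_2 sends each 3-simplex σ to the alternating sum Σ_i (−1)^i (σ with its i-th vertex removed). For instance
  ∂BDEF = DEF − BEF + BDF − BDE,
  ∂ADEF = DEF − AEF + ADF − ADE.
The 10×5 boundary matrix has rank 4 and Smith normal form diag(1,1,1,1).

From H_k ≅ ker(∂_k) / im(∂_{k+1}) we obtain:

  H_0: rank C_0 − rank ∂_1 = 5 − 4 = 1, and the invariant factors of ∂_1 are all 1, so H_0 = Z.
  H_1: rank ker ∂_1 − rank ∂_2 = (10 − 4) − 6 = 0, and the invariant factors of ∂_2 are all 1, so H_1 = 0.
  H_2: rank ker ∂_2 − rank ∂_3 = (10 − 6) − 4 = 0, and the invariant factors of ∂_3 are all 1, so H_2 = 0.
  H_3: rank ker ∂_3 − rank ∂_4 = (5 − 4) − 0 = 1, and there is no ∂_4, so H_3 = Z.

H_0 ≅ Z,  H_1 = 0,  H_2 = 0,  H_3 ≅ Z.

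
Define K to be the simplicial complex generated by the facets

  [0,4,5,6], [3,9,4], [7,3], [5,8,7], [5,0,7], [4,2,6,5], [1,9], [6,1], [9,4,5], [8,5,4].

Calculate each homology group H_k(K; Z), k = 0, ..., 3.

H_0 = Z,  H_1 = Z^2,  H_2 = 0,  H_3 = 0.

Fix the vertex order 0 < 1 < 2 < 3 < 4 < 5 < 6 < 7 < 8 < 9 and write every simplex with vertices in increasing order. Then dim K = 3 and the simplices of K are:

  0-simplices (10): [0], [1], [2], [3], [4], [5], [6], [7], [8], [9]
  1-simplices (21): [0,4], [0,5], [0,6], [0,7], [1,6], [1,9], [2,4], [2,5], [2,6], [3,4], [3,7], [3,9], [4,5], [4,6], [4,8], [4,9], [5,6], [5,7], [5,8], [5,9], [7,8]
  2-simplices (12): [0,4,5], [0,4,6], [0,5,6], [0,5,7], [2,4,5], [2,4,6], [2,5,6], [3,4,9], [4,5,6], [4,5,8], [4,5,9], [5,7,8]
  3-simplices (2): [0,4,5,6], [2,4,5,6]

so the chain groups are C_0 ≅ Z^10, C_1 ≅ Z^21, C_2 ≅ Z^12, C_3 ≅ Z^2.

∂_1: C_1 → C_0 is given by ∂[p,q] = [q] − [p].
The 10×21 boundary matrix has rank 9 and Smith normal form diag(1,1,1,1,1,1,1,1,1).

The boundary map ∂_2: C_2 → C_1 sends each 2-simplex [p,q,r] to [q,r] − [p,r] + [p,q]. For instance
  ∂[2,4,5] = [4,5] − [2,5] + [2,4],
  ∂[5,7,8] = [7,8] − [5,8] + [5,7].
The resulting 21×12 matrix has rank 10, and its Smith normal form has invariant factors (1,1,1,1,1,1,1,1,1,1).

Boundary ∂_3: C_3 → C_2 sends each 3-simplex σ to the alternating sum Σ_i (−1)^i (σ with its i-th vertex removed). For instance
  ∂[0,4,5,6] = [4,5,6] − [0,5,6] + [0,4,6] − [0,4,5],
  ∂[2,4,5,6] = [4,5,6] − [2,5,6] + [2,4,6] − [2,4,5].
This gives a 12×2 integer matrix of rank 2; reducing to Smith normal form yields diagonal entries (1,1).

Computing H_k = (kernel of ∂_k) / (image of ∂_{k+1}):

  H_0: rank C_0 − rank ∂_1 = 10 − 9 = 1, and the invariant factors of ∂_1 are all 1, so H_0 ≅ Z.
  H_1: rank ker ∂_1 − rank ∂_2 = (21 − 9) − 10 = 2, and the invariant factors of ∂_2 are all 1, so H_1 ≅ Z^2.
  H_2: rank ker ∂_2 − rank ∂_3 = (12 − 10) − 2 = 0, and the invariant factors of ∂_3 are all 1, so H_2 ≅ 0.
  H_3: rank ker ∂_3 − rank ∂_4 = (2 − 2) − 0 = 0, and there is no ∂_4, so H_3 ≅ 0.

As a check, the Euler characteristic is 10 − 21 + 12 − 2 = -1, which agrees with 1 − 2 + 0 − 0 = -1.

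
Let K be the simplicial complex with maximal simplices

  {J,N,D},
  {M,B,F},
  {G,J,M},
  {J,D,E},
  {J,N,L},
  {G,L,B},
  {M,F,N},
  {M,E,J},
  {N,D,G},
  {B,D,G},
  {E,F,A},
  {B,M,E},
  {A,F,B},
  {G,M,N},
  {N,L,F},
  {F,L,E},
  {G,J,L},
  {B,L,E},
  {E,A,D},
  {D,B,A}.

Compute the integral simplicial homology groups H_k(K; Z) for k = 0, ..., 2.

H_0 ≅ Z,  H_1 ≅ Z × Z/2,  H_2 = 0.

Take the total order A < B < D < E < F < G < J < L < M < N on the vertex set. Then K (dimension 2) consists of the simplices:

  0-simplices (10): A, B, D, E, F, G, J, L, M, N
  1-simplices (30): AB, AD, AE, AF, BD, BE, BF, BG, BL, BM, DE, DG, DJ, DN, EF, EJ, EL, EM, FL, FM, FN, GJ, GL, GM, GN, JL, JM, JN, LN, MN
  2-simplices (20): ABD, ABF, ADE, AEF, BDG, BEL, BEM, BFM, BGL, DEJ, DGN, DJN, EFL, EJM, FLN, FMN, GJL, GJM, GMN, JLN

Hence C_0 ≅ Z^10, C_1 ≅ Z^30, C_2 ≅ Z^20.

∂_1: C_1 → C_0 is given by ∂[p,q] = [q] − [p].
As a 10×30 matrix over Z this has rank 9, with invariant factors (1,1,1,1,1,1,1,1,1).

Boundary ∂_2: C_2 → C_1 maps a triangle to the signed sum of its edges. For instance
  ∂GJL = JL − GL + GJ,
  ∂BEL = EL − BL + BE.
The 30×20 boundary matrix has rank 20 and Smith normal form diag(1,1,1,1,1,1,1,1,1,1,1,1,1,1,1,1,1,1,1,2).

Computing H_k = (kernel of ∂_k) / (image of ∂_{k+1}):

  H_0: rank C_0 − rank ∂_1 = 10 − 9 = 1, and the invariant factors of ∂_1 are all 1, so H_0 = Z.
  H_1: rank ker ∂_1 − rank ∂_2 = (30 − 9) − 20 = 1, and ∂_2 has invariant factor 2 > 1, so H_1 = Z × Z/2.
  H_2: rank ker ∂_2 − rank ∂_3 = (20 − 20) − 0 = 0, and there is no ∂_3, so H_2 = 0.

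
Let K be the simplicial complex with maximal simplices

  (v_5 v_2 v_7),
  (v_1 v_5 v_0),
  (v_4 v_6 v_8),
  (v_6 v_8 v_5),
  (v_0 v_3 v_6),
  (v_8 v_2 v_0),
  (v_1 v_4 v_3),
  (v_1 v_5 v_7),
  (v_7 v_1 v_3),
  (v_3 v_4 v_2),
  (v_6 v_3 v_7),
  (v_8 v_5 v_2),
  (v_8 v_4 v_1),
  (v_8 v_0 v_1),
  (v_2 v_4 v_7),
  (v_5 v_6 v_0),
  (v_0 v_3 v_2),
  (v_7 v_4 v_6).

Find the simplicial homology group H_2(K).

Take the total order v_0 < v_1 < v_2 < v_3 < v_4 < v_5 < v_6 < v_7 < v_8 on the vertex set. Then K (dimension 2) consists of the simplices:

  0-simplices (9): [v_0], [v_1], [v_2], [v_3], [v_4], [v_5], [v_6], [v_7], [v_8]
  1-simplices (27): (27 of them)
  2-simplices (18): (18 of them)

so the chain groups are C_0 ≅ Z^9, C_1 ≅ Z^27, C_2 ≅ Z^18.

Boundary ∂_1: C_1 → C_0 sends each edge [p,q] (with p < q) to q − p.
The resulting 9×27 matrix has rank 8, and its Smith normal form has invariant factors (1,1,1,1,1,1,1,1).

Boundary ∂_2: C_2 → C_1 sends each 2-simplex [p,q,r] to [q,r] − [p,r] + [p,q]. For instance
  ∂[v_0,v_1,v_8] = [v_1,v_8] − [v_0,v_8] + [v_0,v_1],
  ∂[v_2,v_3,v_4] = [v_3,v_4] − [v_2,v_4] + [v_2,v_3].
The resulting 27×18 matrix has rank 18, and its Smith normal form has invariant factors (1,1,1,1,1,1,1,1,1,1,1,1,1,1,1,1,1,2).

From H_k ≅ ker(∂_k) / im(∂_{k+1}) we obtain:

  H_2: rank ker ∂_2 − rank ∂_3 = (18 − 18) − 0 = 0, and there is no ∂_3, so H_2 ≅ 0.

H_2 ≅ 0.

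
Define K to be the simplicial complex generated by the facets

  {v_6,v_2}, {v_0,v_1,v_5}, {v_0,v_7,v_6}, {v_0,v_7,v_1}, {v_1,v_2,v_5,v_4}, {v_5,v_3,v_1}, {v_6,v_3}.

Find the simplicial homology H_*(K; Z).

Order the vertices as v_0 < v_1 < v_2 < v_3 < v_4 < v_5 < v_6 < v_7. Listing each simplex with vertices in this order, K has dimension 3 with simplices:

  0-simplices (8): [v_0], [v_1], [v_2], [v_3], [v_4], [v_5], [v_6], [v_7]
  1-simplices (16): (16 of them)
  2-simplices (8): [v_0,v_1,v_5], [v_0,v_1,v_7], [v_0,v_6,v_7], [v_1,v_2,v_4], [v_1,v_2,v_5], [v_1,v_3,v_5], [v_1,v_4,v_5], [v_2,v_4,v_5]
  3-simplices (1): [v_1,v_2,v_4,v_5]

so the chain groups are C_0 ≅ Z^8, C_1 ≅ Z^16, C_2 ≅ Z^8, C_3 ≅ Z^1.

∂_1: C_1 → C_0 sends each edge [p,q] (with p < q) to q − p.
The 8×16 boundary matrix has rank 7 and Smith normal form diag(1,1,1,1,1,1,1).

The boundary map ∂_2: C_2 → C_1 maps a triangle to the signed sum of its edges. For instance
  ∂[v_2,v_4,v_5] = [v_4,v_5] − [v_2,v_5] + [v_2,v_4],
  ∂[v_0,v_6,v_7] = [v_6,v_7] − [v_0,v_7] + [v_0,v_6].
As a 16×8 matrix over Z this has rank 7, with invariant factors (1,1,1,1,1,1,1).

Boundary ∂_3: C_3 → C_2 sends each 3-simplex σ to the alternating sum Σ_i (−1)^i (σ with its i-th vertex removed). For instance
  ∂[v_1,v_2,v_4,v_5] = [v_2,v_4,v_5] − [v_1,v_4,v_5] + [v_1,v_2,v_5] − [v_1,v_2,v_4].
The 8×1 boundary matrix has rank 1 and Smith normal form diag(1).

Computing H_k = (kernel of ∂_k) / (image of ∂_{k+1}):

  H_0: rank C_0 − rank ∂_1 = 8 − 7 = 1, and the invariant factors of ∂_1 are all 1, so H_0 ≅ Z.
  H_1: rank ker ∂_1 − rank ∂_2 = (16 − 7) − 7 = 2, and the invariant factors of ∂_2 are all 1, so H_1 ≅ Z^2.
  H_2: rank ker ∂_2 − rank ∂_3 = (8 − 7) − 1 = 0, and the invariant factors of ∂_3 are all 1, so H_2 ≅ 0.
  H_3: rank ker ∂_3 − rank ∂_4 = (1 − 1) − 0 = 0, and there is no ∂_4, so H_3 ≅ 0.

H_0 = Z,  H_1 = Z^2,  H_2 = 0,  H_3 = 0.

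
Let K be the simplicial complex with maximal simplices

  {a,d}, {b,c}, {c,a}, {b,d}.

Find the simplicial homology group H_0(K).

H_0 = Z.

Order the vertices as a < b < c < d. Listing each simplex with vertices in this order, K has dimension 1 with simplices:

  0-simplices (4): a, b, c, d
  1-simplices (4): ac, ad, bc, bd

giving chain groups C_0 ≅ Z^4, C_1 ≅ Z^4.

Boundary ∂_1: C_1 → C_0 sends each edge [p,q] (with p < q) to q − p.
As a 4×4 matrix over Z this has rank 3, with invariant factors (1,1,1).

Now H_k = ker ∂_k / im ∂_{k+1}, so:

  H_0: rank C_0 − rank ∂_1 = 4 − 3 = 1, and the invariant factors of ∂_1 are all 1, so H_0 = Z.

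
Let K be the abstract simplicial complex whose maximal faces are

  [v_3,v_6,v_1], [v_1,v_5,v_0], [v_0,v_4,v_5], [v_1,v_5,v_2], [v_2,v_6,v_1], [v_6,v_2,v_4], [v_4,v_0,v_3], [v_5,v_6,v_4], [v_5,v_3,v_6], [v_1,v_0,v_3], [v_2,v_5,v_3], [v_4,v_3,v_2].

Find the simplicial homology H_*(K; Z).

Order the vertices as v_0 < v_1 < v_2 < v_3 < v_4 < v_5 < v_6. Listing each simplex with vertices in this order, K has dimension 2 with simplices:

  0-simplices (7): [v_0], [v_1], [v_2], [v_3], [v_4], [v_5], [v_6]
  1-simplices (18): (18 of them)
  2-simplices (12): (12 of them)

Hence C_0 ≅ Z^7, C_1 ≅ Z^18, C_2 ≅ Z^12.

∂_1: C_1 → C_0 is given by ∂[p,q] = [q] − [p]. For instance
  ∂[v_3,v_6] = [v_6] − [v_3].
This gives a 7×18 integer matrix of rank 6; reducing to Smith normal form yields diagonal entries (1,1,1,1,1,1).

The boundary map ∂_2: C_2 → C_1 sends each 2-simplex [p,q,r] to [q,r] − [p,r] + [p,q]. For instance
  ∂[v_0,v_1,v_5] = [v_1,v_5] − [v_0,v_5] + [v_0,v_1],
  ∂[v_2,v_3,v_5] = [v_3,v_5] − [v_2,v_5] + [v_2,v_3].
As a 18×12 matrix over Z this has rank 12, with invariant factors (1,1,1,1,1,1,1,1,1,1,1,2).

Computing H_k = (kernel of ∂_k) / (image of ∂_{k+1}):

  H_0: rank C_0 − rank ∂_1 = 7 − 6 = 1, and the invariant factors of ∂_1 are all 1, so H_0 ≅ Z.
  H_1: rank ker ∂_1 − rank ∂_2 = (18 − 6) − 12 = 0, and ∂_2 has invariant factor 2 > 1, so H_1 ≅ Z/2Z.
  H_2: rank ker ∂_2 − rank ∂_3 = (12 − 12) − 0 = 0, and there is no ∂_3, so H_2 ≅ 0.

H_0 ≅ Z,  H_1 ≅ Z/2Z,  H_2 = 0.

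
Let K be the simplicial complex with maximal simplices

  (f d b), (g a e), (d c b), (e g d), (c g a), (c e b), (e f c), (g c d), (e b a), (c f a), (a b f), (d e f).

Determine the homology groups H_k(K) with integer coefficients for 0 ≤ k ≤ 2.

H_0 ≅ Z,  H_1 ≅ Z/2Z,  H_2 = 0.

Take the total order a < b < c < d < e < f < g on the vertex set. Then K (dimension 2) consists of the simplices:

  0-simplices (7): a, b, c, d, e, f, g
  1-simplices (18): ab, ac, ae, af, ag, bc, bd, be, bf, cd, ce, cf, cg, de, df, dg, ef, eg
  2-simplices (12): abe, abf, acf, acg, aeg, bcd, bce, bdf, cdg, cef, def, deg

so the chain groups are C_0 ≅ Z^7, C_1 ≅ Z^18, C_2 ≅ Z^12.

The boundary map ∂_1: C_1 → C_0 maps an edge to its endpoints' difference, ∂[p,q] = q − p. For instance
  ∂bf = f − b.
The resulting 7×18 matrix has rank 6, and its Smith normal form has invariant factors (1,1,1,1,1,1).

Boundary ∂_2: C_2 → C_1 sends each 2-simplex [p,q,r] to [q,r] − [p,r] + [p,q]. For instance
  ∂acf = cf − af + ac,
  ∂bdf = df − bf + bd.
As a 18×12 matrix over Z this has rank 12, with invariant factors (1,1,1,1,1,1,1,1,1,1,1,2).

Now H_k = ker ∂_k / im ∂_{k+1}, so:

  H_0: rank C_0 − rank ∂_1 = 7 − 6 = 1, and the invariant factors of ∂_1 are all 1, so H_0 ≅ Z.
  H_1: rank ker ∂_1 − rank ∂_2 = (18 − 6) − 12 = 0, and ∂_2 has invariant factor 2 > 1, so H_1 ≅ Z/2Z.
  H_2: rank ker ∂_2 − rank ∂_3 = (12 − 12) − 0 = 0, and there is no ∂_3, so H_2 ≅ 0.

As a check, the Euler characteristic is 7 − 18 + 12 = 1, which agrees with 1 − 0 + 0 = 1.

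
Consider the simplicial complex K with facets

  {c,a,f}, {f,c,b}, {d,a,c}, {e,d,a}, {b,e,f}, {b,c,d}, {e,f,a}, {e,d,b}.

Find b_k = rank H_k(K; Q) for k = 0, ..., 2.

Order the vertices as a < b < c < d < e < f. Listing each simplex with vertices in this order, K has dimension 2 with simplices:

  0-simplices (6): a, b, c, d, e, f
  1-simplices (12): ac, ad, ae, af, bc, bd, be, bf, cd, cf, de, ef
  2-simplices (8): acd, acf, ade, aef, bcd, bcf, bde, bef

Hence C_0 ≅ Z^6, C_1 ≅ Z^12, C_2 ≅ Z^8.

∂_1: C_1 → C_0 maps an edge to its endpoints' difference, ∂[p,q] = q − p.
This gives a 6×12 integer matrix of rank 5; reducing to Smith normal form yields diagonal entries (1,1,1,1,1).

The boundary map ∂_2: C_2 → C_1 sends each 2-simplex [p,q,r] to [q,r] − [p,r] + [p,q]. For instance
  ∂bde = de − be + bd,
  ∂bef = ef − bf + be.
The resulting 12×8 matrix has rank 7, and its Smith normal form has invariant factors (1,1,1,1,1,1,1).

From H_k ≅ ker(∂_k) / im(∂_{k+1}) we obtain:

  H_0: rank C_0 − rank ∂_1 = 6 − 5 = 1, and the invariant factors of ∂_1 are all 1, so H_0 ≅ Z.
  H_1: rank ker ∂_1 − rank ∂_2 = (12 − 5) − 7 = 0, and the invariant factors of ∂_2 are all 1, so H_1 ≅ 0.
  H_2: rank ker ∂_2 − rank ∂_3 = (8 − 7) − 0 = 1, and there is no ∂_3, so H_2 ≅ Z.

As a check, the Euler characteristic is 6 − 12 + 8 = 2, which agrees with 1 − 0 + 1 = 2.

Hence the Betti numbers are b_0 = 1, b_1 = 0, b_2 = 1.

b_0 = 1, b_1 = 0, b_2 = 1.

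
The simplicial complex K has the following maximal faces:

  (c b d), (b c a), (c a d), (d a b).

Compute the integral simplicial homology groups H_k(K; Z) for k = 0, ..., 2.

Fix the vertex order a < b < c < d and write every simplex with vertices in increasing order. Then dim K = 2 and the simplices of K are:

  0-simplices (4): a, b, c, d
  1-simplices (6): ab, ac, ad, bc, bd, cd
  2-simplices (4): abc, abd, acd, bcd

Hence C_0 ≅ Z^4, C_1 ≅ Z^6, C_2 ≅ Z^4.

∂_1: C_1 → C_0 sends each edge [p,q] (with p < q) to q − p. For instance
  ∂cd = d − c.
As a 4×6 matrix over Z this has rank 3, with invariant factors (1,1,1).

The boundary map ∂_2: C_2 → C_1 sends each 2-simplex [p,q,r] to [q,r] − [p,r] + [p,q]. For instance
  ∂abd = bd − ad + ab,
  ∂acd = cd − ad + ac.
As a 6×4 matrix over Z this has rank 3, with invariant factors (1,1,1).

From H_k ≅ ker(∂_k) / im(∂_{k+1}) we obtain:

  H_0: rank C_0 − rank ∂_1 = 4 − 3 = 1, and the invariant factors of ∂_1 are all 1, so H_0 = Z.
  H_1: rank ker ∂_1 − rank ∂_2 = (6 − 3) − 3 = 0, and the invariant factors of ∂_2 are all 1, so H_1 = 0.
  H_2: rank ker ∂_2 − rank ∂_3 = (4 − 3) − 0 = 1, and there is no ∂_3, so H_2 = Z.

As a check, the Euler characteristic is 4 − 6 + 4 = 2, which agrees with 1 − 0 + 1 = 2.

H_0 = Z,  H_1 = 0,  H_2 = Z.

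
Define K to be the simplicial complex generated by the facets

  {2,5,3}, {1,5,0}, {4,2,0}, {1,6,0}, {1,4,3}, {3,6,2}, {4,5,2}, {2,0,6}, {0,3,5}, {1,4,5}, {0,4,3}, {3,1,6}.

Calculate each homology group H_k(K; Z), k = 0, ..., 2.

H_0 ≅ Z,  H_1 ≅ Z/2,  H_2 = 0.

Order the vertices as 0 < 1 < 2 < 3 < 4 < 5 < 6. Listing each simplex with vertices in this order, K has dimension 2 with simplices:

  0-simplices (7): [0], [1], [2], [3], [4], [5], [6]
  1-simplices (18): [0,1], [0,2], [0,3], [0,4], [0,5], [0,6], [1,3], [1,4], [1,5], [1,6], [2,3], [2,4], [2,5], [2,6], [3,4], [3,5], [3,6], [4,5]
  2-simplices (12): [0,1,5], [0,1,6], [0,2,4], [0,2,6], [0,3,4], [0,3,5], [1,3,4], [1,3,6], [1,4,5], [2,3,5], [2,3,6], [2,4,5]

giving chain groups C_0 ≅ Z^7, C_1 ≅ Z^18, C_2 ≅ Z^12.

Boundary ∂_1: C_1 → C_0 maps an edge to its endpoints' difference, ∂[p,q] = q − p.
The 7×18 boundary matrix has rank 6 and Smith normal form diag(1,1,1,1,1,1).

The boundary map ∂_2: C_2 → C_1 sends each 2-simplex [p,q,r] to [q,r] − [p,r] + [p,q]. For instance
  ∂[2,3,6] = [3,6] − [2,6] + [2,3],
  ∂[0,2,4] = [2,4] − [0,4] + [0,2].
The resulting 18×12 matrix has rank 12, and its Smith normal form has invariant factors (1,1,1,1,1,1,1,1,1,1,1,2).

Reading off H_k = ker ∂_k / im ∂_{k+1}:

  H_0: rank C_0 − rank ∂_1 = 7 − 6 = 1, and the invariant factors of ∂_1 are all 1, so H_0 ≅ Z.
  H_1: rank ker ∂_1 − rank ∂_2 = (18 − 6) − 12 = 0, and ∂_2 has invariant factor 2 > 1, so H_1 ≅ Z/2.
  H_2: rank ker ∂_2 − rank ∂_3 = (12 − 12) − 0 = 0, and there is no ∂_3, so H_2 ≅ 0.

As a check, the Euler characteristic is 7 − 18 + 12 = 1, which agrees with 1 − 0 + 0 = 1.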